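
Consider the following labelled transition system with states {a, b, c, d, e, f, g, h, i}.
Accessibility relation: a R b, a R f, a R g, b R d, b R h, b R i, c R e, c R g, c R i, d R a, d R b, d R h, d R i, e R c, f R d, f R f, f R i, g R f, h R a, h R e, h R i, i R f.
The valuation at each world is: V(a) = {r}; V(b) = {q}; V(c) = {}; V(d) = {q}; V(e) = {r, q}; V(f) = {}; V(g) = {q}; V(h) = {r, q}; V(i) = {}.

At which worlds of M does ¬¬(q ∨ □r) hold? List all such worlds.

Let φ = ¬¬(q ∨ □r). Evaluate φ at each world:
  a (successors {b, f, g}): φ is false.
  b (successors {d, h, i}): φ is true.
  c (successors {e, g, i}): φ is false.
  d (successors {a, b, h, i}): φ is true.
  e (successors {c}): φ is true.
  f (successors {d, f, i}): φ is false.
  g (successors {f}): φ is true.
  h (successors {a, e, i}): φ is true.
  i (successors {f}): φ is false.
For instance, at a:
  At a: ¬(q ∨ □r) is true, so ¬¬(q ∨ □r) is false.
    At a: q ∨ □r is false, so ¬(q ∨ □r) is true.
      At a: q is false, □r is false, so q ∨ □r is false.
Satisfying worlds: {b, d, e, g, h}

b, d, e, g, h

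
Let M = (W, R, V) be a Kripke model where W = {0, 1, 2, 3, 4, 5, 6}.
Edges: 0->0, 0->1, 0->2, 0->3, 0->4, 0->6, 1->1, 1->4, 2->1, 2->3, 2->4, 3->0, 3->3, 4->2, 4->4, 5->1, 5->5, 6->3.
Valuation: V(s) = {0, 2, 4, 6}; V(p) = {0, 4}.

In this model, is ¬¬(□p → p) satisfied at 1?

Recall that □ψ holds at a world iff ψ holds at every accessible world, and ◇ψ holds iff ψ holds at some accessible world.
At 1: ¬(□p → p) is false, so ¬¬(□p → p) is true.
  At 1: □p → p is true, so ¬(□p → p) is false.
    At 1: □p is false, p is false, so □p → p is true.
      At 1: □p requires p at every successor {1, 4}.
        p fails at 1, so □p is false at 1.

Yes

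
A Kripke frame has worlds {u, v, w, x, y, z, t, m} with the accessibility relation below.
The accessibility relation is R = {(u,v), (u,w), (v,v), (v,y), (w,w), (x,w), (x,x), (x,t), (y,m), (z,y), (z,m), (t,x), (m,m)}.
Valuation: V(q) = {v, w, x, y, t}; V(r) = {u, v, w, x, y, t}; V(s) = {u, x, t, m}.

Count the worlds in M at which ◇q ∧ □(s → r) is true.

Let φ = ◇q ∧ □(s → r). Evaluate φ at each world:
  u (successors {v, w}): φ is true.
  v (successors {v, y}): φ is true.
  w (successors {w}): φ is true.
  x (successors {w, x, t}): φ is true.
  y (successors {m}): φ is false.
  z (successors {y, m}): φ is false.
  t (successors {x}): φ is true.
  m (successors {m}): φ is false.
For instance, at v:
  At v: ◇q is true, □(s → r) is true, so ◇q ∧ □(s → r) is true.
    At v: ◇q requires q at some successor in {v, y}.
      q holds at v, so ◇q is true at v.
    At v: □(s → r) requires s → r at every successor {v, y}.
      At v: s → r is true.
      At y: s → r is true.
    So □(s → r) is true at v.
Satisfying worlds: {u, v, w, x, t}

5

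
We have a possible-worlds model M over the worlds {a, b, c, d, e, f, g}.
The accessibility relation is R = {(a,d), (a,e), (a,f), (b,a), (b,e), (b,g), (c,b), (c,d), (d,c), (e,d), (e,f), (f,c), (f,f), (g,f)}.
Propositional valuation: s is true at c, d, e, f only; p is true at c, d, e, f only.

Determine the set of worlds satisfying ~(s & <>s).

Let φ = ~(s & <>s). Evaluate φ at each world:
  a (successors {d, e, f}): φ is true.
  b (successors {a, e, g}): φ is true.
  c (successors {b, d}): φ is false.
  d (successors {c}): φ is false.
  e (successors {d, f}): φ is false.
  f (successors {c, f}): φ is false.
  g (successors {f}): φ is true.
For instance, at g:
  At g: s & <>s is false, so ~(s & <>s) is true.
    At g: s is false, <>s is true, so s & <>s is false.
      At g: <>s requires s at some successor in {f}.
        s holds at f, so <>s is true at g.
Satisfying worlds: {a, b, g}

a, b, g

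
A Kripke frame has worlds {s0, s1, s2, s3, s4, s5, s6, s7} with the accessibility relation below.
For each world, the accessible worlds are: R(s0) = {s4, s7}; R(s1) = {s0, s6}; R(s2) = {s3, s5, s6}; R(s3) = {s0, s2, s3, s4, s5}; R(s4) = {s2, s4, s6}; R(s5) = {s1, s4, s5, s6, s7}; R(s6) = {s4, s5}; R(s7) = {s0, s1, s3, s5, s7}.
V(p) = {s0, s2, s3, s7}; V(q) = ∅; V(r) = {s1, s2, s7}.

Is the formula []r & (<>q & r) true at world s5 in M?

No

At s5: []r is false, <>q & r is false, so []r & (<>q & r) is false.
  At s5: []r requires r at every successor {s1, s4, s5, s6, s7}.
    r fails at s4, so []r is false at s5.
  At s5: <>q is false, r is false, so <>q & r is false.
    At s5: <>q requires q at some successor in {s1, s4, s5, s6, s7}.
      At s1: q is false.
      At s4: q is false.
      At s5: q is false.
      At s6: q is false.
      At s7: q is false.
    So <>q is false at s5.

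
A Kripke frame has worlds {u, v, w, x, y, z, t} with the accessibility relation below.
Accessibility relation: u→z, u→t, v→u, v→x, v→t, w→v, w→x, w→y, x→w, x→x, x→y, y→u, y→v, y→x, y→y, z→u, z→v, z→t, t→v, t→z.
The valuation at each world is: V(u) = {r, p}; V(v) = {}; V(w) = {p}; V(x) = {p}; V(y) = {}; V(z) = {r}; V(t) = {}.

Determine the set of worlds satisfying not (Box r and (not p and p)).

Recall that Box ψ holds at a world iff ψ holds at every accessible world, and Dia ψ holds iff ψ holds at some accessible world.
Let φ = not (Box r and (not p and p)). Evaluate φ at each world:
  u (successors {z, t}): φ is true.
  v (successors {u, x, t}): φ is true.
  w (successors {v, x, y}): φ is true.
  x (successors {w, x, y}): φ is true.
  y (successors {u, v, x, y}): φ is true.
  z (successors {u, v, t}): φ is true.
  t (successors {v, z}): φ is true.
For instance, at w:
  At w: Box r and (not p and p) is false, so not (Box r and (not p and p)) is true.
    At w: Box r is false, not p and p is false, so Box r and (not p and p) is false.
      At w: Box r requires r at every successor {v, x, y}.
        r fails at v, so Box r is false at w.
Satisfying worlds: {u, v, w, x, y, z, t}

u, v, w, x, y, z, t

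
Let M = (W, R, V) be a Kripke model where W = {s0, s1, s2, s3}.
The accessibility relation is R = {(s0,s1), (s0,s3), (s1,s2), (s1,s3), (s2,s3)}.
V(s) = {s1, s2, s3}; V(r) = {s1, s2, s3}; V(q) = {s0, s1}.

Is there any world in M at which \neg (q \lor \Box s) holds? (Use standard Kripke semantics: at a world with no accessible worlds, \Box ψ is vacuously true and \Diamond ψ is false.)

Let φ = \neg (q \lor \Box s). Evaluate φ at each world:
  s0 (successors {s1, s3}): φ is false.
  s1 (successors {s2, s3}): φ is false.
  s2 (successors {s3}): φ is false.
  s3 (successors ∅): φ is false.
For instance, at s0:
  At s0: q \lor \Box s is true, so \neg (q \lor \Box s) is false.
    At s0: q is true, \Box s is true, so q \lor \Box s is true.
      At s0: \Box s requires s at every successor {s1, s3}.
        At s1: s is true.
        At s3: s is true.
      So \Box s is true at s0.

No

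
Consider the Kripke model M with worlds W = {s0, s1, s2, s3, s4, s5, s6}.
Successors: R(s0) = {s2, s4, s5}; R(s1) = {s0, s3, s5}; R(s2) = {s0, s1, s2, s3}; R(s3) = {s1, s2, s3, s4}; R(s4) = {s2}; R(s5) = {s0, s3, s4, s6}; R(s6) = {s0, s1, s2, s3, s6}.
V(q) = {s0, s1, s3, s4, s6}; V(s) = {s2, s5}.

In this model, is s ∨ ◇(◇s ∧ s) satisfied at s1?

No

At s1: s is false, ◇(◇s ∧ s) is false, so s ∨ ◇(◇s ∧ s) is false.
  At s1: ◇(◇s ∧ s) requires ◇s ∧ s at some successor in {s0, s3, s5}.
    At s0: ◇s ∧ s is false.
    At s3: ◇s ∧ s is false.
    At s5: ◇s ∧ s is false.
  So ◇(◇s ∧ s) is false at s1.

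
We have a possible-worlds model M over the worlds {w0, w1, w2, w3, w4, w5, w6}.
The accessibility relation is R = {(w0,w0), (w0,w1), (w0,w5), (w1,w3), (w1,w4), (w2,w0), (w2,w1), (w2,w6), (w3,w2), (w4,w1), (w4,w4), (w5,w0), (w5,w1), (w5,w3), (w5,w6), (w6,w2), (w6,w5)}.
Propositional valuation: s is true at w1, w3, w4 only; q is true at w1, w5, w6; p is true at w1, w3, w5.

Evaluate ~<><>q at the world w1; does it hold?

No

At w1: <><>q is true, so ~<><>q is false.
  At w1: <><>q requires <>q at some successor in {w3, w4}.
    <>q holds at w4, so <><>q is true at w1.
      At w4: <>q requires q at some successor in {w1, w4}.
        q holds at w1, so <>q is true at w4.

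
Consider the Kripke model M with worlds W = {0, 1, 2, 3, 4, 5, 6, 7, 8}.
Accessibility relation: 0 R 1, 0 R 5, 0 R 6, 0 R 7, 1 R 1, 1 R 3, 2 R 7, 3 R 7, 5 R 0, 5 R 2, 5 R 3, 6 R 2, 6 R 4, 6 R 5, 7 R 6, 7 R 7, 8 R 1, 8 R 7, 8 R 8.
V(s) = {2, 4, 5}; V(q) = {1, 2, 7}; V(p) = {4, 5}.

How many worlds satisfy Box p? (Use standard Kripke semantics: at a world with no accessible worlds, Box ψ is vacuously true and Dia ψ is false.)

1

Let φ = Box p. Evaluate φ at each world:
  0 (successors {1, 5, 6, 7}): φ is false.
  1 (successors {1, 3}): φ is false.
  2 (successors {7}): φ is false.
  3 (successors {7}): φ is false.
  4 (successors ∅): φ is true.
  5 (successors {0, 2, 3}): φ is false.
  6 (successors {2, 4, 5}): φ is false.
  7 (successors {6, 7}): φ is false.
  8 (successors {1, 7, 8}): φ is false.
For instance, at 7:
  At 7: Box p requires p at every successor {6, 7}.
    p fails at 6, so Box p is false at 7.
Satisfying worlds: {4}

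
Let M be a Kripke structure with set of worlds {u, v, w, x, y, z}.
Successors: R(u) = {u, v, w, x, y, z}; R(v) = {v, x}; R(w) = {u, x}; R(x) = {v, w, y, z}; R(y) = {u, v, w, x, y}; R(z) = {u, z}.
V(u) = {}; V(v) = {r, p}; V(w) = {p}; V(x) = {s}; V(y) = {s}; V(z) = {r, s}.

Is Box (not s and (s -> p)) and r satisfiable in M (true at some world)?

No

Let φ = Box (not s and (s -> p)) and r. Evaluate φ at each world:
  u (successors {u, v, w, x, y, z}): φ is false.
  v (successors {v, x}): φ is false.
  w (successors {u, x}): φ is false.
  x (successors {v, w, y, z}): φ is false.
  y (successors {u, v, w, x, y}): φ is false.
  z (successors {u, z}): φ is false.
For instance, at u:
  At u: Box (not s and (s -> p)) is false, r is false, so Box (not s and (s -> p)) and r is false.
    At u: Box (not s and (s -> p)) requires not s and (s -> p) at every successor {u, v, w, x, y, z}.
      not s and (s -> p) fails at x, so Box (not s and (s -> p)) is false at u.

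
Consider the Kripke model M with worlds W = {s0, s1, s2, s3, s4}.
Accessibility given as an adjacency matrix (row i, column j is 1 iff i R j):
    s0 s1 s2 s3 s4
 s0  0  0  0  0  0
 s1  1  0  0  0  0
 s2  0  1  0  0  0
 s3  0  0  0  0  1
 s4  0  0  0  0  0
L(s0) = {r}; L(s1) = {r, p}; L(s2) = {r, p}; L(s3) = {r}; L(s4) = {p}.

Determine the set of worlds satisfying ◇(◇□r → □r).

Let φ = ◇(◇□r → □r). Evaluate φ at each world:
  s0 (successors ∅): φ is false.
  s1 (successors {s0}): φ is true.
  s2 (successors {s1}): φ is true.
  s3 (successors {s4}): φ is true.
  s4 (successors ∅): φ is false.
For instance, at s3:
  At s3: ◇(◇□r → □r) requires ◇□r → □r at some successor in {s4}.
    ◇□r → □r holds at s4, so ◇(◇□r → □r) is true at s3.
      At s4: ◇□r is false, □r is true, so ◇□r → □r is true.
Satisfying worlds: {s1, s2, s3}

s1, s2, s3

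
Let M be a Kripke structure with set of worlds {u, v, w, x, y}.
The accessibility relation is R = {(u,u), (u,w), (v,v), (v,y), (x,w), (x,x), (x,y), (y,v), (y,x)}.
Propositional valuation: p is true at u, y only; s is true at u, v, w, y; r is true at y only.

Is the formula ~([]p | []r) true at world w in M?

At w: []p | []r is true, so ~([]p | []r) is false.
  At w: []p is true, []r is true, so []p | []r is true.
    At w: no accessible worlds, so []p holds vacuously.
    At w: no accessible worlds, so []r holds vacuously.

No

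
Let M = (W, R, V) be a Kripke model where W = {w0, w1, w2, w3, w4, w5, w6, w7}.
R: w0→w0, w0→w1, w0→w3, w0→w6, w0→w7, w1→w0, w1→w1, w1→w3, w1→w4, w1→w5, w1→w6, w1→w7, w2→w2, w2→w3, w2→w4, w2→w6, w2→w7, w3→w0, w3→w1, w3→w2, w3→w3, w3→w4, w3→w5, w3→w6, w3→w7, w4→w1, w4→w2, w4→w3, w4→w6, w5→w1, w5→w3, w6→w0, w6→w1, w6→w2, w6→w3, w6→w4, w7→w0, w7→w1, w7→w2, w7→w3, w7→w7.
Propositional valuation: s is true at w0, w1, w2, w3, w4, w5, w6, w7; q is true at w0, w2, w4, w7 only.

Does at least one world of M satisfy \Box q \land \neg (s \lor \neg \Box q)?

No

Let φ = \Box q \land \neg (s \lor \neg \Box q). Evaluate φ at each world:
  w0 (successors {w0, w1, w3, w6, w7}): φ is false.
  w1 (successors {w0, w1, w3, w4, w5, w6, w7}): φ is false.
  w2 (successors {w2, w3, w4, w6, w7}): φ is false.
  w3 (successors {w0, w1, w2, w3, w4, w5, w6, w7}): φ is false.
  w4 (successors {w1, w2, w3, w6}): φ is false.
  w5 (successors {w1, w3}): φ is false.
  w6 (successors {w0, w1, w2, w3, w4}): φ is false.
  w7 (successors {w0, w1, w2, w3, w7}): φ is false.
For instance, at w6:
  At w6: \Box q is false, \neg (s \lor \neg \Box q) is false, so \Box q \land \neg (s \lor \neg \Box q) is false.
    At w6: \Box q requires q at every successor {w0, w1, w2, w3, w4}.
      q fails at w1, so \Box q is false at w6.
    At w6: s \lor \neg \Box q is true, so \neg (s \lor \neg \Box q) is false.
      At w6: s is true, \neg \Box q is true, so s \lor \neg \Box q is true.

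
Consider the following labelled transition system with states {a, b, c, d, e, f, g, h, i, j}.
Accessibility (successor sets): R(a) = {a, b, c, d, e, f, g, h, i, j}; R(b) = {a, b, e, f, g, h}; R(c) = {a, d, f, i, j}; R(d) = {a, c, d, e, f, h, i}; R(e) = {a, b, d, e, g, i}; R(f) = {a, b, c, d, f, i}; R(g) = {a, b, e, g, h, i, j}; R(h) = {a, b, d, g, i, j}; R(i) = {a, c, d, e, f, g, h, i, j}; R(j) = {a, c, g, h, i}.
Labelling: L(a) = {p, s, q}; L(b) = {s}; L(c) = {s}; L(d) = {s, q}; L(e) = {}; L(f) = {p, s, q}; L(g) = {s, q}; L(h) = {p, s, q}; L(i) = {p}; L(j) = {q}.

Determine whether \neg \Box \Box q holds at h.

Yes

At h: \Box \Box q is false, so \neg \Box \Box q is true.
  At h: \Box \Box q requires \Box q at every successor {a, b, d, g, i, j}.
    \Box q fails at a, so \Box \Box q is false at h.
      At a: \Box q requires q at every successor {a, b, c, d, e, f, g, h, i, j}.
        q fails at b, so \Box q is false at a.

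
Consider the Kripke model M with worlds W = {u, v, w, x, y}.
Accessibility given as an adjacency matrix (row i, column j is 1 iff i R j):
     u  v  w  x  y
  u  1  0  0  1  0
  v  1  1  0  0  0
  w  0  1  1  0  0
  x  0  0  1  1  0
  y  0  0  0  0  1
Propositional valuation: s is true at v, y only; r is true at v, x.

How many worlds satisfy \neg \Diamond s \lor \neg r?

4

Let φ = \neg \Diamond s \lor \neg r. Evaluate φ at each world:
  u (successors {u, x}): φ is true.
  v (successors {u, v}): φ is false.
  w (successors {v, w}): φ is true.
  x (successors {w, x}): φ is true.
  y (successors {y}): φ is true.
For instance, at u:
  At u: \neg \Diamond s is true, \neg r is true, so \neg \Diamond s \lor \neg r is true.
    At u: \Diamond s is false, so \neg \Diamond s is true.
      At u: \Diamond s requires s at some successor in {u, x}.
        At u: s is false.
        At x: s is false.
      So \Diamond s is false at u.
Satisfying worlds: {u, w, x, y}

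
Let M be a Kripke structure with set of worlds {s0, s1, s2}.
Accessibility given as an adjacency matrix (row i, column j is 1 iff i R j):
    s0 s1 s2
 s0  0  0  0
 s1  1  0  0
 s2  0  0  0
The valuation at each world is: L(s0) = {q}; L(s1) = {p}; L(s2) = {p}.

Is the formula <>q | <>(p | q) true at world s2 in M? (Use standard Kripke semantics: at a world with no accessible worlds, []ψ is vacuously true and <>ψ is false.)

No

At s2: <>q is false, <>(p | q) is false, so <>q | <>(p | q) is false.
  At s2: no accessible worlds, so <>q is false.
  At s2: no accessible worlds, so <>(p | q) is false.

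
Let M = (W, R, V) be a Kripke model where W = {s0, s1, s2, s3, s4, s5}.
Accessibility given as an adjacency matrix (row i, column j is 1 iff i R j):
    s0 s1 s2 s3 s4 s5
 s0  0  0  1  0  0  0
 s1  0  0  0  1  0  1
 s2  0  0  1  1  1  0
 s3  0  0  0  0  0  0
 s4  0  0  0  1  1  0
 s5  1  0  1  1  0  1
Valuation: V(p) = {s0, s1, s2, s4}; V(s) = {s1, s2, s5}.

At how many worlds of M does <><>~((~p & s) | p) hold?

Let φ = <><>~((~p & s) | p). Evaluate φ at each world:
  s0 (successors {s2}): φ is true.
  s1 (successors {s3, s5}): φ is true.
  s2 (successors {s2, s3, s4}): φ is true.
  s3 (successors ∅): φ is false.
  s4 (successors {s3, s4}): φ is true.
  s5 (successors {s0, s2, s3, s5}): φ is true.
For instance, at s0:
  At s0: <><>~((~p & s) | p) requires <>~((~p & s) | p) at some successor in {s2}.
    <>~((~p & s) | p) holds at s2, so <><>~((~p & s) | p) is true at s0.
      At s2: <>~((~p & s) | p) requires ~((~p & s) | p) at some successor in {s2, s3, s4}.
        ~((~p & s) | p) holds at s3, so <>~((~p & s) | p) is true at s2.
Satisfying worlds: {s0, s1, s2, s4, s5}

5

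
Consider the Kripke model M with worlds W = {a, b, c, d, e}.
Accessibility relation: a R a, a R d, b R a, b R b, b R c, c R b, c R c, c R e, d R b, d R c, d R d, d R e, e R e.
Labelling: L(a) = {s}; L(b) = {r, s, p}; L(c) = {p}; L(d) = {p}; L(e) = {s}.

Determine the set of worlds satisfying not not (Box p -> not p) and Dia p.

Let φ = not not (Box p -> not p) and Dia p. Evaluate φ at each world:
  a (successors {a, d}): φ is true.
  b (successors {a, b, c}): φ is true.
  c (successors {b, c, e}): φ is true.
  d (successors {b, c, d, e}): φ is true.
  e (successors {e}): φ is false.
For instance, at c:
  At c: not not (Box p -> not p) is true, Dia p is true, so not not (Box p -> not p) and Dia p is true.
    At c: not (Box p -> not p) is false, so not not (Box p -> not p) is true.
      At c: Box p -> not p is true, so not (Box p -> not p) is false.
    At c: Dia p requires p at some successor in {b, c, e}.
      p holds at b, so Dia p is true at c.
Satisfying worlds: {a, b, c, d}

a, b, c, d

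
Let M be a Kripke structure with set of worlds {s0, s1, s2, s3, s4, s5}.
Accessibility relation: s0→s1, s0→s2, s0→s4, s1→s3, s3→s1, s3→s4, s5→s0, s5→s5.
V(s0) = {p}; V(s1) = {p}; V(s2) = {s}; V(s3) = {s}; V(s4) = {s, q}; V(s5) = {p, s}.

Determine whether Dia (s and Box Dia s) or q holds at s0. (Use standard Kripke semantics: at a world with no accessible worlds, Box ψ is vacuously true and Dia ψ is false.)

Yes

At s0: Dia (s and Box Dia s) is true, q is false, so Dia (s and Box Dia s) or q is true.
  At s0: Dia (s and Box Dia s) requires s and Box Dia s at some successor in {s1, s2, s4}.
    s and Box Dia s holds at s2, so Dia (s and Box Dia s) is true at s0.
      At s2: s is true, Box Dia s is true, so s and Box Dia s is true.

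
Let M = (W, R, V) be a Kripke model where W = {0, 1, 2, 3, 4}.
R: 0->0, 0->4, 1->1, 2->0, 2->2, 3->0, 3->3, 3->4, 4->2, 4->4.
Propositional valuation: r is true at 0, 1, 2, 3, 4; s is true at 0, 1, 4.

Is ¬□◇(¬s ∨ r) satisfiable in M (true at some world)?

Let φ = ¬□◇(¬s ∨ r). Evaluate φ at each world:
  0 (successors {0, 4}): φ is false.
  1 (successors {1}): φ is false.
  2 (successors {0, 2}): φ is false.
  3 (successors {0, 3, 4}): φ is false.
  4 (successors {2, 4}): φ is false.
For instance, at 1:
  At 1: □◇(¬s ∨ r) is true, so ¬□◇(¬s ∨ r) is false.
    At 1: □◇(¬s ∨ r) requires ◇(¬s ∨ r) at every successor {1}.
      At 1: ◇(¬s ∨ r) is true.
    So □◇(¬s ∨ r) is true at 1.

No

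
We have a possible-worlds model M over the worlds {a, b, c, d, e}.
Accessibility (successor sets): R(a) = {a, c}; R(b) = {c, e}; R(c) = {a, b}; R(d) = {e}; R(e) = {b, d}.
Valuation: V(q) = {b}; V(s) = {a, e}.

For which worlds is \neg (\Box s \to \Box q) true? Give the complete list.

d

Let φ = \neg (\Box s \to \Box q). Evaluate φ at each world:
  a (successors {a, c}): φ is false.
  b (successors {c, e}): φ is false.
  c (successors {a, b}): φ is false.
  d (successors {e}): φ is true.
  e (successors {b, d}): φ is false.
For instance, at e:
  At e: \Box s \to \Box q is true, so \neg (\Box s \to \Box q) is false.
    At e: \Box s is false, \Box q is false, so \Box s \to \Box q is true.
      At e: \Box s requires s at every successor {b, d}.
        s fails at b, so \Box s is false at e.
      At e: \Box q requires q at every successor {b, d}.
        q fails at d, so \Box q is false at e.
Satisfying worlds: {d}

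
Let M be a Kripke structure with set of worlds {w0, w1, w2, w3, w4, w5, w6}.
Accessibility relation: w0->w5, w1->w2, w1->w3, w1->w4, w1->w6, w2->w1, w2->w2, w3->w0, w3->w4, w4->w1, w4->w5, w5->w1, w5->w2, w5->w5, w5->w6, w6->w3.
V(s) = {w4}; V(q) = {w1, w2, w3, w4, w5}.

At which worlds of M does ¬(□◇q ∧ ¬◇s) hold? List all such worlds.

w1, w3

Let φ = ¬(□◇q ∧ ¬◇s). Evaluate φ at each world:
  w0 (successors {w5}): φ is false.
  w1 (successors {w2, w3, w4, w6}): φ is true.
  w2 (successors {w1, w2}): φ is false.
  w3 (successors {w0, w4}): φ is true.
  w4 (successors {w1, w5}): φ is false.
  w5 (successors {w1, w2, w5, w6}): φ is false.
  w6 (successors {w3}): φ is false.
For instance, at w5:
  At w5: □◇q ∧ ¬◇s is true, so ¬(□◇q ∧ ¬◇s) is false.
    At w5: □◇q is true, ¬◇s is true, so □◇q ∧ ¬◇s is true.
      At w5: □◇q requires ◇q at every successor {w1, w2, w5, w6}.
        At w1: ◇q is true.
        At w2: ◇q is true.
        At w5: ◇q is true.
        At w6: ◇q is true.
      So □◇q is true at w5.
      At w5: ◇s is false, so ¬◇s is true.
Satisfying worlds: {w1, w3}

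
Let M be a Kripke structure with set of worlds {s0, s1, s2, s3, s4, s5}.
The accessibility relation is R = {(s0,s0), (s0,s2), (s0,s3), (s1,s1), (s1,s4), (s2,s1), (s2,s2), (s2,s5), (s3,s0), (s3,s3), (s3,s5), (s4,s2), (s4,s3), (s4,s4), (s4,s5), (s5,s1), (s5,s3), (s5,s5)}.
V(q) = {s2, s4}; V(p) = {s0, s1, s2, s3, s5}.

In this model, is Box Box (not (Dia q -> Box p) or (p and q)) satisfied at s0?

No

At s0: Box Box (not (Dia q -> Box p) or (p and q)) requires Box (not (Dia q -> Box p) or (p and q)) at every successor {s0, s2, s3}.
  Box (not (Dia q -> Box p) or (p and q)) fails at s0, so Box Box (not (Dia q -> Box p) or (p and q)) is false at s0.
    At s0: Box (not (Dia q -> Box p) or (p and q)) requires not (Dia q -> Box p) or (p and q) at every successor {s0, s2, s3}.
      not (Dia q -> Box p) or (p and q) fails at s0, so Box (not (Dia q -> Box p) or (p and q)) is false at s0.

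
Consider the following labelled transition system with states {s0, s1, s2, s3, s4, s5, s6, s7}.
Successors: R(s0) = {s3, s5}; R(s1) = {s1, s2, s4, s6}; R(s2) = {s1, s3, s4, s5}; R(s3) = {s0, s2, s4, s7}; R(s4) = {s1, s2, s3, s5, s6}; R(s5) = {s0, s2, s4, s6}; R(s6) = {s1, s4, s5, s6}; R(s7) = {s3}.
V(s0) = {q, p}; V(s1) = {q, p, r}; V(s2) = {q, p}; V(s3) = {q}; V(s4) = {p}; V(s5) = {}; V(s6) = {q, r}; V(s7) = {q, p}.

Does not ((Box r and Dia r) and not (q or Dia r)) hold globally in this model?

Recall that Box ψ holds at a world iff ψ holds at every accessible world, and Dia ψ holds iff ψ holds at some accessible world.
Let φ = not ((Box r and Dia r) and not (q or Dia r)). Evaluate φ at each world:
  s0 (successors {s3, s5}): φ is true.
  s1 (successors {s1, s2, s4, s6}): φ is true.
  s2 (successors {s1, s3, s4, s5}): φ is true.
  s3 (successors {s0, s2, s4, s7}): φ is true.
  s4 (successors {s1, s2, s3, s5, s6}): φ is true.
  s5 (successors {s0, s2, s4, s6}): φ is true.
  s6 (successors {s1, s4, s5, s6}): φ is true.
  s7 (successors {s3}): φ is true.
For instance, at s5:
  At s5: (Box r and Dia r) and not (q or Dia r) is false, so not ((Box r and Dia r) and not (q or Dia r)) is true.
    At s5: Box r and Dia r is false, not (q or Dia r) is false, so (Box r and Dia r) and not (q or Dia r) is false.
      At s5: Box r is false, Dia r is true, so Box r and Dia r is false.
      At s5: q or Dia r is true, so not (q or Dia r) is false.

Yes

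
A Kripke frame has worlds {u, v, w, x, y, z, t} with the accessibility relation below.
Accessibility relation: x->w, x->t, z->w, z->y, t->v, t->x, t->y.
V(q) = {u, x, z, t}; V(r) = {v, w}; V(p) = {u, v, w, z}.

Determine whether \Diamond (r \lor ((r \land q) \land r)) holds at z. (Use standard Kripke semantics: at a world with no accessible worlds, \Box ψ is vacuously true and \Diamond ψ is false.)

At z: \Diamond (r \lor ((r \land q) \land r)) requires r \lor ((r \land q) \land r) at some successor in {w, y}.
  r \lor ((r \land q) \land r) holds at w, so \Diamond (r \lor ((r \land q) \land r)) is true at z.

Yes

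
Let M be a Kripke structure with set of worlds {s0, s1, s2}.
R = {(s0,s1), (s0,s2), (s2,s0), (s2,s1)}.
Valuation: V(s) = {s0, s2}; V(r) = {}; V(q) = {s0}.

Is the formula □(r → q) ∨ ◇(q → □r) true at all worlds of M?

Yes

Let φ = □(r → q) ∨ ◇(q → □r). Evaluate φ at each world:
  s0 (successors {s1, s2}): φ is true.
  s1 (successors ∅): φ is true.
  s2 (successors {s0, s1}): φ is true.
For instance, at s2:
  At s2: □(r → q) is true, ◇(q → □r) is true, so □(r → q) ∨ ◇(q → □r) is true.
    At s2: □(r → q) requires r → q at every successor {s0, s1}.
      At s0: r → q is true.
      At s1: r → q is true.
    So □(r → q) is true at s2.
    At s2: ◇(q → □r) requires q → □r at some successor in {s0, s1}.
      q → □r holds at s1, so ◇(q → □r) is true at s2.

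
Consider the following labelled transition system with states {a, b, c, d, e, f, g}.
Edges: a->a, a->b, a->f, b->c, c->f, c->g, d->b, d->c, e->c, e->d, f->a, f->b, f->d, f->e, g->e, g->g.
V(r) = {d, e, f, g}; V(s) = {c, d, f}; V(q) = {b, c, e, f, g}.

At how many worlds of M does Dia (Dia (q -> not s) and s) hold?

Recall that Dia ψ holds at a world iff ψ holds at some accessible world.
Let φ = Dia (Dia (q -> not s) and s). Evaluate φ at each world:
  a (successors {a, b, f}): φ is true.
  b (successors {c}): φ is true.
  c (successors {f, g}): φ is true.
  d (successors {b, c}): φ is true.
  e (successors {c, d}): φ is true.
  f (successors {a, b, d, e}): φ is true.
  g (successors {e, g}): φ is false.
For instance, at a:
  At a: Dia (Dia (q -> not s) and s) requires Dia (q -> not s) and s at some successor in {a, b, f}.
    Dia (q -> not s) and s holds at f, so Dia (Dia (q -> not s) and s) is true at a.
      At f: Dia (q -> not s) is true, s is true, so Dia (q -> not s) and s is true.
Satisfying worlds: {a, b, c, d, e, f}

6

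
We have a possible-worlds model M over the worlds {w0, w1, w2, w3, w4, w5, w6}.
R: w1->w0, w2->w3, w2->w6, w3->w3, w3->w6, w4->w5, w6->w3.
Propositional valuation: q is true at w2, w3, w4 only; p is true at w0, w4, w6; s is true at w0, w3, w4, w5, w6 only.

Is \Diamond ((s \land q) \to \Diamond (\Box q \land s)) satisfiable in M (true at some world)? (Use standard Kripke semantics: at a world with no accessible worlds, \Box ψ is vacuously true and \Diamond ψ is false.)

Recall that \Box ψ holds at a world iff ψ holds at every accessible world, and \Diamond ψ holds iff ψ holds at some accessible world.
Let φ = \Diamond ((s \land q) \to \Diamond (\Box q \land s)). Evaluate φ at each world:
  w0 (successors ∅): φ is false.
  w1 (successors {w0}): φ is true.
  w2 (successors {w3, w6}): φ is true.
  w3 (successors {w3, w6}): φ is true.
  w4 (successors {w5}): φ is true.
  w5 (successors ∅): φ is false.
  w6 (successors {w3}): φ is true.
Detail at w1 (witness):
  At w1: \Diamond ((s \land q) \to \Diamond (\Box q \land s)) requires (s \land q) \to \Diamond (\Box q \land s) at some successor in {w0}.
    (s \land q) \to \Diamond (\Box q \land s) holds at w0, so \Diamond ((s \land q) \to \Diamond (\Box q \land s)) is true at w1.
      At w0: s \land q is false, \Diamond (\Box q \land s) is false, so (s \land q) \to \Diamond (\Box q \land s) is true.

Yes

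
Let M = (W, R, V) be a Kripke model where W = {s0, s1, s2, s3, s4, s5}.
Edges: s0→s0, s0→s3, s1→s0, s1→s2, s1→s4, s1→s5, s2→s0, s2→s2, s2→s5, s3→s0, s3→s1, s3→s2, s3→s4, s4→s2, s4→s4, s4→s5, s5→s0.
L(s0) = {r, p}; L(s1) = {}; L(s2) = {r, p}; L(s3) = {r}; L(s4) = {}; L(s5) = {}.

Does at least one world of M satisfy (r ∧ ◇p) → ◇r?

Let φ = (r ∧ ◇p) → ◇r. Evaluate φ at each world:
  s0 (successors {s0, s3}): φ is true.
  s1 (successors {s0, s2, s4, s5}): φ is true.
  s2 (successors {s0, s2, s5}): φ is true.
  s3 (successors {s0, s1, s2, s4}): φ is true.
  s4 (successors {s2, s4, s5}): φ is true.
  s5 (successors {s0}): φ is true.
Detail at s0 (witness):
  At s0: r ∧ ◇p is true, ◇r is true, so (r ∧ ◇p) → ◇r is true.
    At s0: r is true, ◇p is true, so r ∧ ◇p is true.
      At s0: ◇p requires p at some successor in {s0, s3}.
        p holds at s0, so ◇p is true at s0.
    At s0: ◇r requires r at some successor in {s0, s3}.
      r holds at s0, so ◇r is true at s0.

Yes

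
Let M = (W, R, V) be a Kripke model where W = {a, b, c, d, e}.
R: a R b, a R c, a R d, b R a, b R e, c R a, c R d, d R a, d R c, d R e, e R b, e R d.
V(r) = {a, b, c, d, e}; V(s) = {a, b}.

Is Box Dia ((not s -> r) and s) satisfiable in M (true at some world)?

Let φ = Box Dia ((not s -> r) and s). Evaluate φ at each world:
  a (successors {b, c, d}): φ is true.
  b (successors {a, e}): φ is true.
  c (successors {a, d}): φ is true.
  d (successors {a, c, e}): φ is true.
  e (successors {b, d}): φ is true.
Detail at a (witness):
  At a: Box Dia ((not s -> r) and s) requires Dia ((not s -> r) and s) at every successor {b, c, d}.
      At b: Dia ((not s -> r) and s) requires (not s -> r) and s at some successor in {a, e}.
        (not s -> r) and s holds at a, so Dia ((not s -> r) and s) is true at b.
      At c: Dia ((not s -> r) and s) requires (not s -> r) and s at some successor in {a, d}.
        (not s -> r) and s holds at a, so Dia ((not s -> r) and s) is true at c.
      At d: Dia ((not s -> r) and s) requires (not s -> r) and s at some successor in {a, c, e}.
        (not s -> r) and s holds at a, so Dia ((not s -> r) and s) is true at d.
  So Box Dia ((not s -> r) and s) is true at a.

Yes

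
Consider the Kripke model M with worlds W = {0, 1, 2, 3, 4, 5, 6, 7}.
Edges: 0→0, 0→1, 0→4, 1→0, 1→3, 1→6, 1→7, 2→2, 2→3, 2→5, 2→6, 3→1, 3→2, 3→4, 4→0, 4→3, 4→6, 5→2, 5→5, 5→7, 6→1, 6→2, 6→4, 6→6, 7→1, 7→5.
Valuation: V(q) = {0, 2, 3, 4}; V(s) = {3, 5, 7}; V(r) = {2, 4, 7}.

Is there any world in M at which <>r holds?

Let φ = <>r. Evaluate φ at each world:
  0 (successors {0, 1, 4}): φ is true.
  1 (successors {0, 3, 6, 7}): φ is true.
  2 (successors {2, 3, 5, 6}): φ is true.
  3 (successors {1, 2, 4}): φ is true.
  4 (successors {0, 3, 6}): φ is false.
  5 (successors {2, 5, 7}): φ is true.
  6 (successors {1, 2, 4, 6}): φ is true.
  7 (successors {1, 5}): φ is false.
Detail at 0 (witness):
  At 0: <>r requires r at some successor in {0, 1, 4}.
    r holds at 4, so <>r is true at 0.

Yes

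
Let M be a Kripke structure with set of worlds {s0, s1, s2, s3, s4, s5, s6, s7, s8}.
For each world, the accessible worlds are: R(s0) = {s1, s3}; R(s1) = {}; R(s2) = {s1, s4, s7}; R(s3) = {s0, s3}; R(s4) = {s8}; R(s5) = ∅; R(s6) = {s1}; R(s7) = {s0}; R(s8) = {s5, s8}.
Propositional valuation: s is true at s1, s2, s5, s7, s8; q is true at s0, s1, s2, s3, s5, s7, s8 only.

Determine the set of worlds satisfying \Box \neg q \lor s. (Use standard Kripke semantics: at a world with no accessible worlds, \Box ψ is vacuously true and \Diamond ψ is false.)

s1, s2, s5, s7, s8

Recall that \Box ψ holds at a world iff ψ holds at every accessible world, and \Diamond ψ holds iff ψ holds at some accessible world.
Let φ = \Box \neg q \lor s. Evaluate φ at each world:
  s0 (successors {s1, s3}): φ is false.
  s1 (successors ∅): φ is true.
  s2 (successors {s1, s4, s7}): φ is true.
  s3 (successors {s0, s3}): φ is false.
  s4 (successors {s8}): φ is false.
  s5 (successors ∅): φ is true.
  s6 (successors {s1}): φ is false.
  s7 (successors {s0}): φ is true.
  s8 (successors {s5, s8}): φ is true.
For instance, at s0:
  At s0: \Box \neg q is false, s is false, so \Box \neg q \lor s is false.
    At s0: \Box \neg q requires \neg q at every successor {s1, s3}.
      \neg q fails at s1, so \Box \neg q is false at s0.
Satisfying worlds: {s1, s2, s5, s7, s8}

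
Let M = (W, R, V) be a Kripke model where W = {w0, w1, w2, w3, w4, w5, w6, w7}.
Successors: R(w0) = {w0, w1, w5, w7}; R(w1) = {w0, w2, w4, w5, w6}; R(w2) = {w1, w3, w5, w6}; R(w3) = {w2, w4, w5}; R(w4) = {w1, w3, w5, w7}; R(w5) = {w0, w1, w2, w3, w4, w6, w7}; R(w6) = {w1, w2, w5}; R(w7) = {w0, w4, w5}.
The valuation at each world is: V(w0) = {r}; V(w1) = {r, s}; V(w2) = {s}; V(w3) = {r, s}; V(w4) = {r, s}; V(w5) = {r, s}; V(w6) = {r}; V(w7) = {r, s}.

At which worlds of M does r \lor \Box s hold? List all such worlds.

Let φ = r \lor \Box s. Evaluate φ at each world:
  w0 (successors {w0, w1, w5, w7}): φ is true.
  w1 (successors {w0, w2, w4, w5, w6}): φ is true.
  w2 (successors {w1, w3, w5, w6}): φ is false.
  w3 (successors {w2, w4, w5}): φ is true.
  w4 (successors {w1, w3, w5, w7}): φ is true.
  w5 (successors {w0, w1, w2, w3, w4, w6, w7}): φ is true.
  w6 (successors {w1, w2, w5}): φ is true.
  w7 (successors {w0, w4, w5}): φ is true.
For instance, at w0:
  At w0: r is true, \Box s is false, so r \lor \Box s is true.
    At w0: \Box s requires s at every successor {w0, w1, w5, w7}.
      s fails at w0, so \Box s is false at w0.
Satisfying worlds: {w0, w1, w3, w4, w5, w6, w7}

w0, w1, w3, w4, w5, w6, w7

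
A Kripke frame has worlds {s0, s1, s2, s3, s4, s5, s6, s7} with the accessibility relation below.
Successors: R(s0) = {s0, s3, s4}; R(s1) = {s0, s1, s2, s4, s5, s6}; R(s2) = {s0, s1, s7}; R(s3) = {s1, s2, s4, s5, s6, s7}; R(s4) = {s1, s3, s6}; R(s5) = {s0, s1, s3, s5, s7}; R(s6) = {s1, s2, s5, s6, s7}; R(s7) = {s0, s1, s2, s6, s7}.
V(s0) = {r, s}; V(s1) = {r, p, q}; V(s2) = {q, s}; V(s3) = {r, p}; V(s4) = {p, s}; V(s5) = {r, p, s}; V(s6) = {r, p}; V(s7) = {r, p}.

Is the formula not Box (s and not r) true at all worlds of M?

Yes

Let φ = not Box (s and not r). Evaluate φ at each world:
  s0 (successors {s0, s3, s4}): φ is true.
  s1 (successors {s0, s1, s2, s4, s5, s6}): φ is true.
  s2 (successors {s0, s1, s7}): φ is true.
  s3 (successors {s1, s2, s4, s5, s6, s7}): φ is true.
  s4 (successors {s1, s3, s6}): φ is true.
  s5 (successors {s0, s1, s3, s5, s7}): φ is true.
  s6 (successors {s1, s2, s5, s6, s7}): φ is true.
  s7 (successors {s0, s1, s2, s6, s7}): φ is true.
For instance, at s3:
  At s3: Box (s and not r) is false, so not Box (s and not r) is true.
    At s3: Box (s and not r) requires s and not r at every successor {s1, s2, s4, s5, s6, s7}.
      s and not r fails at s1, so Box (s and not r) is false at s3.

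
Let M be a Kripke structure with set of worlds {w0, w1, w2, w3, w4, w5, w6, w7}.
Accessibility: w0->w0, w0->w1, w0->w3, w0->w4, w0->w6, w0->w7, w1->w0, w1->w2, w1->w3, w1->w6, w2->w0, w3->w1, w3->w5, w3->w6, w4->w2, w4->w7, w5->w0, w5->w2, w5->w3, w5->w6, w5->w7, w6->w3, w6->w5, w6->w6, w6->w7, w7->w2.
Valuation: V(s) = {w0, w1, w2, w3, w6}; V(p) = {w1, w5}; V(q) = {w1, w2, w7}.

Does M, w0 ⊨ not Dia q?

No

At w0: Dia q is true, so not Dia q is false.
  At w0: Dia q requires q at some successor in {w0, w1, w3, w4, w6, w7}.
    q holds at w1, so Dia q is true at w0.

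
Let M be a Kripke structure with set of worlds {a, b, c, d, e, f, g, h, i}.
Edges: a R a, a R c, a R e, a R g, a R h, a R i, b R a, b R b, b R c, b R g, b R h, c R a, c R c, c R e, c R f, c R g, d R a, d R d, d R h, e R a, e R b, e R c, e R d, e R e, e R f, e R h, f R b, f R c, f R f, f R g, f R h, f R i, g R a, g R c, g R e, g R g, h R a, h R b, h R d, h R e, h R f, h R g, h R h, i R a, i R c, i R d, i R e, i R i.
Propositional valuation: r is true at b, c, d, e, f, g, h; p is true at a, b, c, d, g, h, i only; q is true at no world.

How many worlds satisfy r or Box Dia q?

Recall that Box ψ holds at a world iff ψ holds at every accessible world, and Dia ψ holds iff ψ holds at some accessible world.
Let φ = r or Box Dia q. Evaluate φ at each world:
  a (successors {a, c, e, g, h, i}): φ is false.
  b (successors {a, b, c, g, h}): φ is true.
  c (successors {a, c, e, f, g}): φ is true.
  d (successors {a, d, h}): φ is true.
  e (successors {a, b, c, d, e, f, h}): φ is true.
  f (successors {b, c, f, g, h, i}): φ is true.
  g (successors {a, c, e, g}): φ is true.
  h (successors {a, b, d, e, f, g, h}): φ is true.
  i (successors {a, c, d, e, i}): φ is false.
For instance, at h:
  At h: r is true, Box Dia q is false, so r or Box Dia q is true.
    At h: Box Dia q requires Dia q at every successor {a, b, d, e, f, g, h}.
      Dia q fails at a, so Box Dia q is false at h.
Satisfying worlds: {b, c, d, e, f, g, h}

7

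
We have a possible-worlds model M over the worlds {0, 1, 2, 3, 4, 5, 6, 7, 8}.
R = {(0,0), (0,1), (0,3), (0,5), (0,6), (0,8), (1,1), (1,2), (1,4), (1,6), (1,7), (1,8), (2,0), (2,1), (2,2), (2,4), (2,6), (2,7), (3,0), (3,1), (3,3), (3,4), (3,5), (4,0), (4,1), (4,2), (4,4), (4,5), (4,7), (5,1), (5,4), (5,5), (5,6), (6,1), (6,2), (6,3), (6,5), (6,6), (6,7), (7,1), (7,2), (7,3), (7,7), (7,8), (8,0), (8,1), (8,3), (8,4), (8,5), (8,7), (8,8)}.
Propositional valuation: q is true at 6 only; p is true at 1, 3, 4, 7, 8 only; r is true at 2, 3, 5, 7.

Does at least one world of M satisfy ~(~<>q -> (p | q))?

No

Let φ = ~(~<>q -> (p | q)). Evaluate φ at each world:
  0 (successors {0, 1, 3, 5, 6, 8}): φ is false.
  1 (successors {1, 2, 4, 6, 7, 8}): φ is false.
  2 (successors {0, 1, 2, 4, 6, 7}): φ is false.
  3 (successors {0, 1, 3, 4, 5}): φ is false.
  4 (successors {0, 1, 2, 4, 5, 7}): φ is false.
  5 (successors {1, 4, 5, 6}): φ is false.
  6 (successors {1, 2, 3, 5, 6, 7}): φ is false.
  7 (successors {1, 2, 3, 7, 8}): φ is false.
  8 (successors {0, 1, 3, 4, 5, 7, 8}): φ is false.
For instance, at 5:
  At 5: ~<>q -> (p | q) is true, so ~(~<>q -> (p | q)) is false.
    At 5: ~<>q is false, p | q is false, so ~<>q -> (p | q) is true.
      At 5: <>q is true, so ~<>q is false.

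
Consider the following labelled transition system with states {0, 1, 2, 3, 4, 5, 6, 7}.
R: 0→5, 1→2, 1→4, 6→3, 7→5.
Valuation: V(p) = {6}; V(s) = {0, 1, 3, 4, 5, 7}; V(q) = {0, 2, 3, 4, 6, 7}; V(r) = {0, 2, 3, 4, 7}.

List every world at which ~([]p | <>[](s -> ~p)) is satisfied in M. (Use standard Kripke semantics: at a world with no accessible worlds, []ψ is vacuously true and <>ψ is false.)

none

Let φ = ~([]p | <>[](s -> ~p)). Evaluate φ at each world:
  0 (successors {5}): φ is false.
  1 (successors {2, 4}): φ is false.
  2 (successors ∅): φ is false.
  3 (successors ∅): φ is false.
  4 (successors ∅): φ is false.
  5 (successors ∅): φ is false.
  6 (successors {3}): φ is false.
  7 (successors {5}): φ is false.
For instance, at 7:
  At 7: []p | <>[](s -> ~p) is true, so ~([]p | <>[](s -> ~p)) is false.
    At 7: []p is false, <>[](s -> ~p) is true, so []p | <>[](s -> ~p) is true.
      At 7: []p requires p at every successor {5}.
        p fails at 5, so []p is false at 7.
      At 7: <>[](s -> ~p) requires [](s -> ~p) at some successor in {5}.
        [](s -> ~p) holds at 5, so <>[](s -> ~p) is true at 7.
Satisfying worlds: none.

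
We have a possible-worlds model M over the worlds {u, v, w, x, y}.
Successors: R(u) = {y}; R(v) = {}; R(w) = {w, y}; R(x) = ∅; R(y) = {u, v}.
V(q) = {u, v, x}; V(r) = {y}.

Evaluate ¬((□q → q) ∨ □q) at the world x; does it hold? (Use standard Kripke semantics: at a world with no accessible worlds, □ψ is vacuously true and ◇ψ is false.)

At x: (□q → q) ∨ □q is true, so ¬((□q → q) ∨ □q) is false.
  At x: □q → q is true, □q is true, so (□q → q) ∨ □q is true.
    At x: □q is true, q is true, so □q → q is true.
      At x: no accessible worlds, so □q holds vacuously.
    At x: no accessible worlds, so □q holds vacuously.

No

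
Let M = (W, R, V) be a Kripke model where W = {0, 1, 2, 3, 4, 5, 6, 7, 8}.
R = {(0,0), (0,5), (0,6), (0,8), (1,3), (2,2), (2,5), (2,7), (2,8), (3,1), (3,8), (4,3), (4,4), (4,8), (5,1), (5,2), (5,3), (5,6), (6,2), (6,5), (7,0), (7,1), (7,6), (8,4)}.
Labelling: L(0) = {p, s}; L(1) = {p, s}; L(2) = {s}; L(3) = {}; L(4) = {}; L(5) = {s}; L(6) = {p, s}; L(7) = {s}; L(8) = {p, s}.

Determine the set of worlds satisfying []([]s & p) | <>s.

Let φ = []([]s & p) | <>s. Evaluate φ at each world:
  0 (successors {0, 5, 6, 8}): φ is true.
  1 (successors {3}): φ is false.
  2 (successors {2, 5, 7, 8}): φ is true.
  3 (successors {1, 8}): φ is true.
  4 (successors {3, 4, 8}): φ is true.
  5 (successors {1, 2, 3, 6}): φ is true.
  6 (successors {2, 5}): φ is true.
  7 (successors {0, 1, 6}): φ is true.
  8 (successors {4}): φ is false.
For instance, at 8:
  At 8: []([]s & p) is false, <>s is false, so []([]s & p) | <>s is false.
    At 8: []([]s & p) requires []s & p at every successor {4}.
      []s & p fails at 4, so []([]s & p) is false at 8.
    At 8: <>s requires s at some successor in {4}.
      At 4: s is false.
    So <>s is false at 8.
Satisfying worlds: {0, 2, 3, 4, 5, 6, 7}

0, 2, 3, 4, 5, 6, 7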